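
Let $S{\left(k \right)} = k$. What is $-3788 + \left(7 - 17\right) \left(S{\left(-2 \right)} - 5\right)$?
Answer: $-3718$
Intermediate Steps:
$-3788 + \left(7 - 17\right) \left(S{\left(-2 \right)} - 5\right) = -3788 + \left(7 - 17\right) \left(-2 - 5\right) = -3788 + \left(7 - 17\right) \left(-7\right) = -3788 - -70 = -3788 + 70 = -3718$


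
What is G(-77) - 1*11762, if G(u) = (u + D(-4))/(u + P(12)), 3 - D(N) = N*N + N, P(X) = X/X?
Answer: -446913/38 ≈ -11761.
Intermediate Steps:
P(X) = 1
D(N) = 3 - N - N² (D(N) = 3 - (N*N + N) = 3 - (N² + N) = 3 - (N + N²) = 3 + (-N - N²) = 3 - N - N²)
G(u) = (-9 + u)/(1 + u) (G(u) = (u + (3 - 1*(-4) - 1*(-4)²))/(u + 1) = (u + (3 + 4 - 1*16))/(1 + u) = (u + (3 + 4 - 16))/(1 + u) = (u - 9)/(1 + u) = (-9 + u)/(1 + u))
G(-77) - 1*11762 = (-9 - 77)/(1 - 77) - 1*11762 = -86/(-76) - 11762 = -1/76*(-86) - 11762 = 43/38 - 11762 = -446913/38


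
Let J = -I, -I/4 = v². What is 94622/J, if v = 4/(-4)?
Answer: 47311/2 ≈ 23656.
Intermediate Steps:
v = -1 (v = 4*(-¼) = -1)
I = -4 (I = -4*(-1)² = -4*1 = -4)
J = 4 (J = -1*(-4) = 4)
94622/J = 94622/4 = 94622*(¼) = 47311/2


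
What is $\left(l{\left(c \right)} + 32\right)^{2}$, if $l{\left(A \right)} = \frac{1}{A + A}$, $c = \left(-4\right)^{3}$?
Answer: $\frac{16769025}{16384} \approx 1023.5$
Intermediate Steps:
$c = -64$
$l{\left(A \right)} = \frac{1}{2 A}$
$\left(l{\left(c \right)} + 32\right)^{2} = \left(\frac{1}{2 \left(-64\right)} + 32\right)^{2} = \left(\frac{1}{2} \left(- \frac{1}{64}\right) + 32\right)^{2} = \left(- \frac{1}{128} + 32\right)^{2} = \left(\frac{4095}{128}\right)^{2} = \frac{16769025}{16384}$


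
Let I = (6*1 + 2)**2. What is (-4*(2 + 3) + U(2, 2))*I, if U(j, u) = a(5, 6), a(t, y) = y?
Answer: -896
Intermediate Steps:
I = 64 (I = (6 + 2)**2 = 8**2 = 64)
U(j, u) = 6
(-4*(2 + 3) + U(2, 2))*I = (-4*(2 + 3) + 6)*64 = (-4*5 + 6)*64 = (-20 + 6)*64 = -14*64 = -896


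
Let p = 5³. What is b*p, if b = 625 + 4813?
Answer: 679750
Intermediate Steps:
b = 5438
p = 125
b*p = 5438*125 = 679750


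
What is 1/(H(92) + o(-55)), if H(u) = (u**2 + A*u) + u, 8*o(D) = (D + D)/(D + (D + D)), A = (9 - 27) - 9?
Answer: 12/72865 ≈ 0.00016469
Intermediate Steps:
A = -27 (A = -18 - 9 = -27)
o(D) = 1/12 (o(D) = ((D + D)/(D + (D + D)))/8 = ((2*D)/(D + 2*D))/8 = ((2*D)/((3*D)))/8 = ((2*D)*(1/(3*D)))/8 = (1/8)*(2/3) = 1/12)
H(u) = u**2 - 26*u (H(u) = (u**2 - 27*u) + u = u**2 - 26*u)
1/(H(92) + o(-55)) = 1/(92*(-26 + 92) + 1/12) = 1/(92*66 + 1/12) = 1/(6072 + 1/12) = 1/(72865/12) = 12/72865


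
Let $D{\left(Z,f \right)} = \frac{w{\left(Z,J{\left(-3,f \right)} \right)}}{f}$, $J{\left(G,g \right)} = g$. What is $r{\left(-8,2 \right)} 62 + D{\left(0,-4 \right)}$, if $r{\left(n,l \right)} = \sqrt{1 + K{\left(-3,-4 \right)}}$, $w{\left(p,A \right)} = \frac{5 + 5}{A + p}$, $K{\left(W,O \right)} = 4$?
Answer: $\frac{5}{8} + 62 \sqrt{5} \approx 139.26$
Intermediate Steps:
$w{\left(p,A \right)} = \frac{10}{A + p}$
$r{\left(n,l \right)} = \sqrt{5}$ ($r{\left(n,l \right)} = \sqrt{1 + 4} = \sqrt{5}$)
$D{\left(Z,f \right)} = \frac{10}{f \left(Z + f\right)}$ ($D{\left(Z,f \right)} = \frac{10 \frac{1}{f + Z}}{f} = \frac{10 \frac{1}{Z + f}}{f} = \frac{10}{f \left(Z + f\right)}$)
$r{\left(-8,2 \right)} 62 + D{\left(0,-4 \right)} = \sqrt{5} \cdot 62 + \frac{10}{\left(-4\right) \left(0 - 4\right)} = 62 \sqrt{5} + 10 \left(- \frac{1}{4}\right) \frac{1}{-4} = 62 \sqrt{5} + 10 \left(- \frac{1}{4}\right) \left(- \frac{1}{4}\right) = 62 \sqrt{5} + \frac{5}{8} = \frac{5}{8} + 62 \sqrt{5}$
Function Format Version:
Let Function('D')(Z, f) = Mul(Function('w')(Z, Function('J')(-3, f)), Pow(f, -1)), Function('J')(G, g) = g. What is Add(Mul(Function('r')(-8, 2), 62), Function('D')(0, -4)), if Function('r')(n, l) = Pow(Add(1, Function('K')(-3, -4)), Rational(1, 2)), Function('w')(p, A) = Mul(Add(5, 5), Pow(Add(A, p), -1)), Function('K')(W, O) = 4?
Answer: Add(Rational(5, 8), Mul(62, Pow(5, Rational(1, 2)))) ≈ 139.26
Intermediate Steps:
Function('w')(p, A) = Mul(10, Pow(Add(A, p), -1))
Function('r')(n, l) = Pow(5, Rational(1, 2)) (Function('r')(n, l) = Pow(Add(1, 4), Rational(1, 2)) = Pow(5, Rational(1, 2)))
Function('D')(Z, f) = Mul(10, Pow(f, -1), Pow(Add(Z, f), -1)) (Function('D')(Z, f) = Mul(Mul(10, Pow(Add(f, Z), -1)), Pow(f, -1)) = Mul(Mul(10, Pow(Add(Z, f), -1)), Pow(f, -1)) = Mul(10, Pow(f, -1), Pow(Add(Z, f), -1)))
Add(Mul(Function('r')(-8, 2), 62), Function('D')(0, -4)) = Add(Mul(Pow(5, Rational(1, 2)), 62), Mul(10, Pow(-4, -1), Pow(Add(0, -4), -1))) = Add(Mul(62, Pow(5, Rational(1, 2))), Mul(10, Rational(-1, 4), Pow(-4, -1))) = Add(Mul(62, Pow(5, Rational(1, 2))), Mul(10, Rational(-1, 4), Rational(-1, 4))) = Add(Mul(62, Pow(5, Rational(1, 2))), Rational(5, 8)) = Add(Rational(5, 8), Mul(62, Pow(5, Rational(1, 2))))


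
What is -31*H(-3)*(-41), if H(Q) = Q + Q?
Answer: -7626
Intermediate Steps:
H(Q) = 2*Q
-31*H(-3)*(-41) = -62*(-3)*(-41) = -31*(-6)*(-41) = 186*(-41) = -7626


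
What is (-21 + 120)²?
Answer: 9801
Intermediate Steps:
(-21 + 120)² = 99² = 9801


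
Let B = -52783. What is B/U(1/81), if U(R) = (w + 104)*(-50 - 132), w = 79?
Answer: 52783/33306 ≈ 1.5848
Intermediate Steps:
U(R) = -33306 (U(R) = (79 + 104)*(-50 - 132) = 183*(-182) = -33306)
B/U(1/81) = -52783/(-33306) = -52783*(-1/33306) = 52783/33306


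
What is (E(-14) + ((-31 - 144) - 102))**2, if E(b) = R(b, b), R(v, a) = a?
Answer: 84681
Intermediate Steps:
E(b) = b
(E(-14) + ((-31 - 144) - 102))**2 = (-14 + ((-31 - 144) - 102))**2 = (-14 + (-175 - 102))**2 = (-14 - 277)**2 = (-291)**2 = 84681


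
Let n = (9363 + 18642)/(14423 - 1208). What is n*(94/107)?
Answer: 175498/94267 ≈ 1.8617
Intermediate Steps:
n = 1867/881 (n = 28005/13215 = 28005*(1/13215) = 1867/881 ≈ 2.1192)
n*(94/107) = 1867*(94/107)/881 = 1867*(94*(1/107))/881 = (1867/881)*(94/107) = 175498/94267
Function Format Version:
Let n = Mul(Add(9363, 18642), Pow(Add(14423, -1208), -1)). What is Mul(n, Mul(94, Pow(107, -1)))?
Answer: Rational(175498, 94267) ≈ 1.8617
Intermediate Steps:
n = Rational(1867, 881) (n = Mul(28005, Pow(13215, -1)) = Mul(28005, Rational(1, 13215)) = Rational(1867, 881) ≈ 2.1192)
Mul(n, Mul(94, Pow(107, -1))) = Mul(Rational(1867, 881), Mul(94, Pow(107, -1))) = Mul(Rational(1867, 881), Mul(94, Rational(1, 107))) = Mul(Rational(1867, 881), Rational(94, 107)) = Rational(175498, 94267)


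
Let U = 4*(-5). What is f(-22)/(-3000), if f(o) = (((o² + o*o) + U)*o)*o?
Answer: -19118/125 ≈ -152.94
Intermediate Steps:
U = -20
f(o) = o²*(-20 + 2*o²) (f(o) = (((o² + o*o) - 20)*o)*o = (((o² + o²) - 20)*o)*o = ((2*o² - 20)*o)*o = ((-20 + 2*o²)*o)*o = (o*(-20 + 2*o²))*o = o²*(-20 + 2*o²))
f(-22)/(-3000) = (2*(-22)²*(-10 + (-22)²))/(-3000) = (2*484*(-10 + 484))*(-1/3000) = (2*484*474)*(-1/3000) = 458832*(-1/3000) = -19118/125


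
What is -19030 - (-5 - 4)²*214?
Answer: -36364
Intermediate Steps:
-19030 - (-5 - 4)²*214 = -19030 - (-9)²*214 = -19030 - 81*214 = -19030 - 1*17334 = -19030 - 17334 = -36364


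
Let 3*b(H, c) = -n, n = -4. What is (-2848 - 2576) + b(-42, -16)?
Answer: -16268/3 ≈ -5422.7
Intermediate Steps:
b(H, c) = 4/3 (b(H, c) = (-1*(-4))/3 = (⅓)*4 = 4/3)
(-2848 - 2576) + b(-42, -16) = (-2848 - 2576) + 4/3 = -5424 + 4/3 = -16268/3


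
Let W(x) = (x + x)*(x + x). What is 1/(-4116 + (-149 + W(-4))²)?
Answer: 1/3109 ≈ 0.00032165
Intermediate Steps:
W(x) = 4*x² (W(x) = (2*x)*(2*x) = 4*x²)
1/(-4116 + (-149 + W(-4))²) = 1/(-4116 + (-149 + 4*(-4)²)²) = 1/(-4116 + (-149 + 4*16)²) = 1/(-4116 + (-149 + 64)²) = 1/(-4116 + (-85)²) = 1/(-4116 + 7225) = 1/3109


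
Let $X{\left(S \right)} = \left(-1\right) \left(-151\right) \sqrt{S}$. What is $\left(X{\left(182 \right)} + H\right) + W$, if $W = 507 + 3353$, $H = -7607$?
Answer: $-3747 + 151 \sqrt{182} \approx -1709.9$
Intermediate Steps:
$W = 3860$
$X{\left(S \right)} = 151 \sqrt{S}$
$\left(X{\left(182 \right)} + H\right) + W = \left(151 \sqrt{182} - 7607\right) + 3860 = \left(-7607 + 151 \sqrt{182}\right) + 3860 = -3747 + 151 \sqrt{182}$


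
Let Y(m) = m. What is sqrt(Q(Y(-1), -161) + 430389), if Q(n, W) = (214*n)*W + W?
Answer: sqrt(464682) ≈ 681.68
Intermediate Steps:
Q(n, W) = W + 214*W*n (Q(n, W) = 214*W*n + W = W + 214*W*n)
sqrt(Q(Y(-1), -161) + 430389) = sqrt(-161*(1 + 214*(-1)) + 430389) = sqrt(-161*(1 - 214) + 430389) = sqrt(-161*(-213) + 430389) = sqrt(34293 + 430389) = sqrt(464682)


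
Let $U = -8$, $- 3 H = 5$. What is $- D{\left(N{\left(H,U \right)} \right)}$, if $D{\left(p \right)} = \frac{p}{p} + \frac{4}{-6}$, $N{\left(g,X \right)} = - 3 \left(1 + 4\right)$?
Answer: $- \frac{1}{3} \approx -0.33333$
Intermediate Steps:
$H = - \frac{5}{3}$ ($H = \left(- \frac{1}{3}\right) 5 = - \frac{5}{3} \approx -1.6667$)
$N{\left(g,X \right)} = -15$ ($N{\left(g,X \right)} = \left(-3\right) 5 = -15$)
$D{\left(p \right)} = \frac{1}{3}$ ($D{\left(p \right)} = 1 + 4 \left(- \frac{1}{6}\right) = 1 - \frac{2}{3} = \frac{1}{3}$)
$- D{\left(N{\left(H,U \right)} \right)} = \left(-1\right) \frac{1}{3} = - \frac{1}{3}$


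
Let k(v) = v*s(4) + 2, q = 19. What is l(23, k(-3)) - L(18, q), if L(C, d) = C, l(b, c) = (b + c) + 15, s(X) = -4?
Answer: 34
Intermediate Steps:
k(v) = 2 - 4*v (k(v) = v*(-4) + 2 = -4*v + 2 = 2 - 4*v)
l(b, c) = 15 + b + c
l(23, k(-3)) - L(18, q) = (15 + 23 + (2 - 4*(-3))) - 1*18 = (15 + 23 + (2 + 12)) - 18 = (15 + 23 + 14) - 18 = 52 - 18 = 34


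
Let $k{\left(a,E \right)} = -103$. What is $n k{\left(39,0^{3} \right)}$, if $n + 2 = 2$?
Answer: $0$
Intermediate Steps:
$n = 0$ ($n = -2 + 2 = 0$)
$n k{\left(39,0^{3} \right)} = 0 \left(-103\right) = 0$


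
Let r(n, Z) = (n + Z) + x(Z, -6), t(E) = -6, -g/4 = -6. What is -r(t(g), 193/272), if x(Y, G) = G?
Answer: 3071/272 ≈ 11.290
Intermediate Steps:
g = 24 (g = -4*(-6) = 24)
r(n, Z) = -6 + Z + n (r(n, Z) = (n + Z) - 6 = (Z + n) - 6 = -6 + Z + n)
-r(t(g), 193/272) = -(-6 + 193/272 - 6) = -1*(-3071/272) = 3071/272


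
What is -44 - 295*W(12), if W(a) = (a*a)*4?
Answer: -169964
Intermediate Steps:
W(a) = 4*a**2 (W(a) = a**2*4 = 4*a**2)
-44 - 295*W(12) = -44 - 1180*12**2 = -44 - 1180*144 = -44 - 295*576 = -44 - 169920 = -169964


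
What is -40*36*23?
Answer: -33120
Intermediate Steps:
-40*36*23 = -1440*23 = -33120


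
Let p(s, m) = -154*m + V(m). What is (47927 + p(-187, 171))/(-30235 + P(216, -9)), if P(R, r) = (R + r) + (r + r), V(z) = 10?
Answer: -21603/30046 ≈ -0.71900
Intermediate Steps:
P(R, r) = R + 3*r (P(R, r) = (R + r) + 2*r = R + 3*r)
p(s, m) = 10 - 154*m (p(s, m) = -154*m + 10 = 10 - 154*m)
(47927 + p(-187, 171))/(-30235 + P(216, -9)) = (47927 + (10 - 154*171))/(-30235 + (216 + 3*(-9))) = (47927 + (10 - 26334))/(-30235 + (216 - 27)) = (47927 - 26324)/(-30235 + 189) = 21603/(-30046) = 21603*(-1/30046) = -21603/30046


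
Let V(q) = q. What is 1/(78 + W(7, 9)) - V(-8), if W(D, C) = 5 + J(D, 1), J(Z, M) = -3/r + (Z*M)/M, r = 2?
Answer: 1418/177 ≈ 8.0113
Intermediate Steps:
J(Z, M) = -3/2 + Z (J(Z, M) = -3/2 + (Z*M)/M = -3*1/2 + (M*Z)/M = -3/2 + Z)
W(D, C) = 7/2 + D (W(D, C) = 5 + (-3/2 + D) = 7/2 + D)
1/(78 + W(7, 9)) - V(-8) = 1/(78 + (7/2 + 7)) - 1*(-8) = 1/(78 + 21/2) + 8 = 1/(177/2) + 8 = 2/177 + 8 = 1418/177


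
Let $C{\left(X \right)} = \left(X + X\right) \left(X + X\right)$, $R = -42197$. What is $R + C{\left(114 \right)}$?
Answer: $9787$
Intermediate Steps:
$C{\left(X \right)} = 4 X^{2}$ ($C{\left(X \right)} = 2 X 2 X = 4 X^{2}$)
$R + C{\left(114 \right)} = -42197 + 4 \cdot 114^{2} = -42197 + 4 \cdot 12996 = -42197 + 51984 = 9787$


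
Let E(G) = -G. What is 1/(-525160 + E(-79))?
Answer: -1/525081 ≈ -1.9045e-6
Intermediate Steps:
1/(-525160 + E(-79)) = 1/(-525160 - 1*(-79)) = 1/(-525160 + 79) = 1/(-525081) = -1/525081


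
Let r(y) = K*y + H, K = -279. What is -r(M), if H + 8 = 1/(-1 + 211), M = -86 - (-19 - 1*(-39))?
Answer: -6208861/210 ≈ -29566.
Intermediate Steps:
M = -106 (M = -86 - (-19 + 39) = -86 - 1*20 = -86 - 20 = -106)
H = -1679/210 (H = -8 + 1/(-1 + 211) = -8 + 1/210 = -1679/210 ≈ -7.9952)
r(y) = -1679/210 - 279*y (r(y) = -279*y - 1679/210 = -1679/210 - 279*y)
-r(M) = -(-1679/210 - 279*(-106)) = -(-1679/210 + 29574) = -1*6208861/210 = -6208861/210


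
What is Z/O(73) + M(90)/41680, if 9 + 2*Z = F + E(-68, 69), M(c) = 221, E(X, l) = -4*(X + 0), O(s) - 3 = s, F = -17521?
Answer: -89909981/791920 ≈ -113.53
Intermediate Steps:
O(s) = 3 + s
E(X, l) = -4*X
Z = -8629 (Z = -9/2 + (-17521 - 4*(-68))/2 = -9/2 + (-17521 + 272)/2 = -9/2 + (½)*(-17249) = -9/2 - 17249/2 = -8629)
Z/O(73) + M(90)/41680 = -8629/(3 + 73) + 221/41680 = -8629/76 + 221*(1/41680) = -8629*1/76 + 221/41680 = -8629/76 + 221/41680 = -89909981/791920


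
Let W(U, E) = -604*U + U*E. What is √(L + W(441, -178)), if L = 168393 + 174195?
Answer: I*√2274 ≈ 47.686*I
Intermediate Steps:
L = 342588
W(U, E) = -604*U + E*U
√(L + W(441, -178)) = √(342588 + 441*(-604 - 178)) = √(342588 + 441*(-782)) = √(342588 - 344862) = √(-2274) = I*√2274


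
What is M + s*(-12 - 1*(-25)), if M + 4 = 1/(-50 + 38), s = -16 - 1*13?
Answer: -4573/12 ≈ -381.08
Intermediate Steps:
s = -29 (s = -16 - 13 = -29)
M = -49/12 (M = -4 + 1/(-50 + 38) = -4 + 1/(-12) = -4 - 1/12 = -49/12 ≈ -4.0833)
M + s*(-12 - 1*(-25)) = -49/12 - 29*(-12 - 1*(-25)) = -49/12 - 29*(-12 + 25) = -49/12 - 29*13 = -49/12 - 377 = -4573/12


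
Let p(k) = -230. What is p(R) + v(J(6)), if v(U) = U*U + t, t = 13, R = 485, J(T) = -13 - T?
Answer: 144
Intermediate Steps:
v(U) = 13 + U**2 (v(U) = U*U + 13 = U**2 + 13 = 13 + U**2)
p(R) + v(J(6)) = -230 + (13 + (-13 - 1*6)**2) = -230 + (13 + (-13 - 6)**2) = -230 + (13 + (-19)**2) = -230 + (13 + 361) = -230 + 374 = 144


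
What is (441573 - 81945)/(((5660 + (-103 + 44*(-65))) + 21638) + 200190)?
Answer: 359628/224525 ≈ 1.6017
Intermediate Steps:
(441573 - 81945)/(((5660 + (-103 + 44*(-65))) + 21638) + 200190) = 359628/(((5660 + (-103 - 2860)) + 21638) + 200190) = 359628/(((5660 - 2963) + 21638) + 200190) = 359628/((2697 + 21638) + 200190) = 359628/(24335 + 200190) = 359628/224525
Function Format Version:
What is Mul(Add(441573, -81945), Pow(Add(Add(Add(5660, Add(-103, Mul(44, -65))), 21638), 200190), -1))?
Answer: Rational(359628, 224525) ≈ 1.6017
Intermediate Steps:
Mul(Add(441573, -81945), Pow(Add(Add(Add(5660, Add(-103, Mul(44, -65))), 21638), 200190), -1)) = Mul(359628, Pow(Add(Add(Add(5660, Add(-103, -2860)), 21638), 200190), -1)) = Mul(359628, Pow(Add(Add(Add(5660, -2963), 21638), 200190), -1)) = Mul(359628, Pow(Add(Add(2697, 21638), 200190), -1)) = Mul(359628, Pow(Add(24335, 200190), -1)) = Mul(359628, Pow(224525, -1)) = Mul(359628, Rational(1, 224525)) = Rational(359628, 224525)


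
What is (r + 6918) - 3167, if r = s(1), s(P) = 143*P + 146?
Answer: 4040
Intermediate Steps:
s(P) = 146 + 143*P
r = 289 (r = 146 + 143*1 = 146 + 143 = 289)
(r + 6918) - 3167 = (289 + 6918) - 3167 = 7207 - 3167 = 4040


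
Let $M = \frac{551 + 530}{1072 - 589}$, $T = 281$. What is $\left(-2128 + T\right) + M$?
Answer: $- \frac{38740}{21} \approx -1844.8$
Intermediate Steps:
$M = \frac{47}{21}$ ($M = \frac{1081}{483} = 1081 \cdot \frac{1}{483} = \frac{47}{21} \approx 2.2381$)
$\left(-2128 + T\right) + M = \left(-2128 + 281\right) + \frac{47}{21} = -1847 + \frac{47}{21} = - \frac{38740}{21}$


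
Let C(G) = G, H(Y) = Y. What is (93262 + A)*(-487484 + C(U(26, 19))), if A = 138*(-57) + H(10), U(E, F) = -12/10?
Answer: -208170804956/5 ≈ -4.1634e+10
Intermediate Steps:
U(E, F) = -6/5 (U(E, F) = -12*⅒ = -6/5)
A = -7856 (A = 138*(-57) + 10 = -7866 + 10 = -7856)
(93262 + A)*(-487484 + C(U(26, 19))) = (93262 - 7856)*(-487484 - 6/5) = 85406*(-2437426/5) = -208170804956/5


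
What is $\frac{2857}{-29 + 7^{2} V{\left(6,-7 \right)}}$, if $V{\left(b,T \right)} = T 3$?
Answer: $- \frac{2857}{1058} \approx -2.7004$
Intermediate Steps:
$V{\left(b,T \right)} = 3 T$
$\frac{2857}{-29 + 7^{2} V{\left(6,-7 \right)}} = \frac{2857}{-29 + 7^{2} \cdot 3 \left(-7\right)} = \frac{2857}{-29 + 49 \left(-21\right)} = \frac{2857}{-29 - 1029} = \frac{2857}{-1058} = 2857 \left(- \frac{1}{1058}\right) = - \frac{2857}{1058}$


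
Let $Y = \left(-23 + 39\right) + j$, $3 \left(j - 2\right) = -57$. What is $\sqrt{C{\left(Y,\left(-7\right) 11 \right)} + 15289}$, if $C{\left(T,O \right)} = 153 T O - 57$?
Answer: $\sqrt{27013} \approx 164.36$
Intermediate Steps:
$j = -17$ ($j = 2 + \frac{1}{3} \left(-57\right) = 2 - 19 = -17$)
$Y = -1$ ($Y = \left(-23 + 39\right) - 17 = 16 - 17 = -1$)
$C{\left(T,O \right)} = -57 + 153 O T$ ($C{\left(T,O \right)} = 153 O T - 57 = -57 + 153 O T$)
$\sqrt{C{\left(Y,\left(-7\right) 11 \right)} + 15289} = \sqrt{\left(-57 + 153 \left(\left(-7\right) 11\right) \left(-1\right)\right) + 15289} = \sqrt{\left(-57 + 153 \left(-77\right) \left(-1\right)\right) + 15289} = \sqrt{\left(-57 + 11781\right) + 15289} = \sqrt{11724 + 15289} = \sqrt{27013}$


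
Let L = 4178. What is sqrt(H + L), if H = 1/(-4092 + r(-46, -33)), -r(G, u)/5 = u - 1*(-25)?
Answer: 7*sqrt(349986435)/2026 ≈ 64.637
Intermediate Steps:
r(G, u) = -125 - 5*u (r(G, u) = -5*(u - 1*(-25)) = -5*(u + 25) = -5*(25 + u) = -125 - 5*u)
H = -1/4052 (H = 1/(-4092 + (-125 - 5*(-33))) = 1/(-4092 + (-125 + 165)) = 1/(-4092 + 40) = 1/(-4052) = -1/4052 ≈ -0.00024679)
sqrt(H + L) = sqrt(-1/4052 + 4178) = sqrt(16929255/4052) = 7*sqrt(349986435)/2026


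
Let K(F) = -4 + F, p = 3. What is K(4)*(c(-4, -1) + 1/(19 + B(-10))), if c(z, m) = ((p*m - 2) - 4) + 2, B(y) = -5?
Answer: 0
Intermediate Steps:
c(z, m) = -4 + 3*m (c(z, m) = ((3*m - 2) - 4) + 2 = ((-2 + 3*m) - 4) + 2 = (-6 + 3*m) + 2 = -4 + 3*m)
K(4)*(c(-4, -1) + 1/(19 + B(-10))) = (-4 + 4)*((-4 + 3*(-1)) + 1/(19 - 5)) = 0*((-4 - 3) + 1/14) = 0*(-7 + 1/14) = 0*(-97/14) = 0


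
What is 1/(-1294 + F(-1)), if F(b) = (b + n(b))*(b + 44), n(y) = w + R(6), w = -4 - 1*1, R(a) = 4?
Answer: -1/1380 ≈ -0.00072464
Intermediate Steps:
w = -5 (w = -4 - 1 = -5)
n(y) = -1 (n(y) = -5 + 4 = -1)
F(b) = (-1 + b)*(44 + b) (F(b) = (b - 1)*(b + 44) = (-1 + b)*(44 + b))
1/(-1294 + F(-1)) = 1/(-1294 + (-44 + (-1)**2 + 43*(-1))) = 1/(-1294 + (-44 + 1 - 43)) = 1/(-1294 - 86) = 1/(-1380) = -1/1380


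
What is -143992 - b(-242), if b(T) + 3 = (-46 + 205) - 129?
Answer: -144019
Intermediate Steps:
b(T) = 27 (b(T) = -3 + ((-46 + 205) - 129) = -3 + (159 - 129) = -3 + 30 = 27)
-143992 - b(-242) = -143992 - 1*27 = -143992 - 27 = -144019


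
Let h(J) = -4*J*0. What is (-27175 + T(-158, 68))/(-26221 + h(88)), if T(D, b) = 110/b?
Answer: 923895/891514 ≈ 1.0363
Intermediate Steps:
h(J) = 0
(-27175 + T(-158, 68))/(-26221 + h(88)) = (-27175 + 110/68)/(-26221 + 0) = (-27175 + 110*(1/68))/(-26221) = (-27175 + 55/34)*(-1/26221) = -923895/34*(-1/26221) = 923895/891514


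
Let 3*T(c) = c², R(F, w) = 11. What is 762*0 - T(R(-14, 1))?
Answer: -121/3 ≈ -40.333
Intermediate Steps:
T(c) = c²/3
762*0 - T(R(-14, 1)) = 762*0 - 11²/3 = 0 - 121/3 = -121/3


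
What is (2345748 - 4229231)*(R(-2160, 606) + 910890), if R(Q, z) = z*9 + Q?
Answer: -1721850022872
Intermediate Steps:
R(Q, z) = Q + 9*z (R(Q, z) = 9*z + Q = Q + 9*z)
(2345748 - 4229231)*(R(-2160, 606) + 910890) = (2345748 - 4229231)*((-2160 + 9*606) + 910890) = -1883483*((-2160 + 5454) + 910890) = -1883483*(3294 + 910890) = -1883483*914184 = -1721850022872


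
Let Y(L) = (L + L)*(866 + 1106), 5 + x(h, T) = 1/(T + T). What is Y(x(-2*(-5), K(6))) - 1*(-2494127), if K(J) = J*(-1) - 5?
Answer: 27216505/11 ≈ 2.4742e+6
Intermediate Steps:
K(J) = -5 - J (K(J) = -J - 5 = -5 - J)
x(h, T) = -5 + 1/(2*T) (x(h, T) = -5 + 1/(T + T) = -5 + 1/(2*T))
Y(L) = 3944*L (Y(L) = (2*L)*1972 = 3944*L)
Y(x(-2*(-5), K(6))) - 1*(-2494127) = 3944*(-5 + 1/(2*(-5 - 1*6))) - 1*(-2494127) = 3944*(-5 + 1/(2*(-5 - 6))) + 2494127 = 3944*(-5 + (½)/(-11)) + 2494127 = 3944*(-5 + (½)*(-1/11)) + 2494127 = 3944*(-5 - 1/22) + 2494127 = 3944*(-111/22) + 2494127 = -218892/11 + 2494127 = 27216505/11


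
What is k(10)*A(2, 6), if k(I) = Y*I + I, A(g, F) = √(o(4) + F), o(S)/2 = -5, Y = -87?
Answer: -1720*I ≈ -1720.0*I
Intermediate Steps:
o(S) = -10 (o(S) = 2*(-5) = -10)
A(g, F) = √(-10 + F)
k(I) = -86*I (k(I) = -87*I + I = -86*I)
k(10)*A(2, 6) = (-86*10)*√(-10 + 6) = -1720*I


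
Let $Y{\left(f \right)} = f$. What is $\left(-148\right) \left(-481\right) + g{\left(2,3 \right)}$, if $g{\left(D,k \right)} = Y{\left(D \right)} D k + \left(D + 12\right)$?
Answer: $71214$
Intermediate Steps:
$g{\left(D,k \right)} = 12 + D + k D^{2}$ ($g{\left(D,k \right)} = D D k + \left(D + 12\right) = D^{2} k + \left(12 + D\right) = k D^{2} + \left(12 + D\right) = 12 + D + k D^{2}$)
$\left(-148\right) \left(-481\right) + g{\left(2,3 \right)} = \left(-148\right) \left(-481\right) + \left(12 + 2 + 3 \cdot 2^{2}\right) = 71188 + \left(12 + 2 + 3 \cdot 4\right) = 71188 + \left(12 + 2 + 12\right) = 71188 + 26 = 71214$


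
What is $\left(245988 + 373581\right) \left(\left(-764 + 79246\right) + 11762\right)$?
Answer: $55912384836$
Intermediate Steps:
$\left(245988 + 373581\right) \left(\left(-764 + 79246\right) + 11762\right) = 619569 \left(78482 + 11762\right) = 619569 \cdot 90244 = 55912384836$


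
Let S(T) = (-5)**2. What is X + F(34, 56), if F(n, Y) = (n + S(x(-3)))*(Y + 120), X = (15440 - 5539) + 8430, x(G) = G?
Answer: 28715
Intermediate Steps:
S(T) = 25
X = 18331 (X = 9901 + 8430 = 18331)
F(n, Y) = (25 + n)*(120 + Y) (F(n, Y) = (n + 25)*(Y + 120) = (25 + n)*(120 + Y))
X + F(34, 56) = 18331 + (3000 + 25*56 + 120*34 + 56*34) = 18331 + (3000 + 1400 + 4080 + 1904) = 18331 + 10384 = 28715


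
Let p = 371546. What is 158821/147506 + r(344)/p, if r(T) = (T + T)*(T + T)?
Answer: 64415193665/27402632138 ≈ 2.3507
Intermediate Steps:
r(T) = 4*T**2 (r(T) = (2*T)*(2*T) = 4*T**2)
158821/147506 + r(344)/p = 158821/147506 + (4*344**2)/371546 = 158821*(1/147506) + (4*118336)*(1/371546) = 158821/147506 + 473344*(1/371546) = 158821/147506 + 236672/185773 = 64415193665/27402632138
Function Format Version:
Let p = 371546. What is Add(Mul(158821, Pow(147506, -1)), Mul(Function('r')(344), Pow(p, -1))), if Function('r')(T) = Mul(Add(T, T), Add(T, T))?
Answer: Rational(64415193665, 27402632138) ≈ 2.3507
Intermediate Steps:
Function('r')(T) = Mul(4, Pow(T, 2)) (Function('r')(T) = Mul(Mul(2, T), Mul(2, T)) = Mul(4, Pow(T, 2)))
Add(Mul(158821, Pow(147506, -1)), Mul(Function('r')(344), Pow(p, -1))) = Add(Mul(158821, Pow(147506, -1)), Mul(Mul(4, Pow(344, 2)), Pow(371546, -1))) = Add(Mul(158821, Rational(1, 147506)), Mul(Mul(4, 118336), Rational(1, 371546))) = Add(Rational(158821, 147506), Mul(473344, Rational(1, 371546))) = Add(Rational(158821, 147506), Rational(236672, 185773)) = Rational(64415193665, 27402632138)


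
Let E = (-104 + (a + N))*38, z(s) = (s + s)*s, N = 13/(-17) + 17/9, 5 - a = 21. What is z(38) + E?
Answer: -249280/153 ≈ -1629.3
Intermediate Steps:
a = -16 (a = 5 - 1*21 = 5 - 21 = -16)
N = 172/153 (N = 13*(-1/17) + 17*(1/9) = -13/17 + 17/9 = 172/153 ≈ 1.1242)
z(s) = 2*s**2 (z(s) = (2*s)*s = 2*s**2)
E = -691144/153 (E = (-104 + (-16 + 172/153))*38 = (-104 - 2276/153)*38 = -18188/153*38 = -691144/153 ≈ -4517.3)
z(38) + E = 2*38**2 - 691144/153 = 2*1444 - 691144/153 = 2888 - 691144/153 = -249280/153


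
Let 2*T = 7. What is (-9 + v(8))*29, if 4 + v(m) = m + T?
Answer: -87/2 ≈ -43.500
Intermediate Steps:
T = 7/2 (T = (½)*7 = 7/2 ≈ 3.5000)
v(m) = -½ + m (v(m) = -4 + (m + 7/2) = -4 + (7/2 + m) = -½ + m)
(-9 + v(8))*29 = (-9 + (-½ + 8))*29 = (-9 + 15/2)*29 = -3/2*29 = -87/2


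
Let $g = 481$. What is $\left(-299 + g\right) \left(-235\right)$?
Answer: $-42770$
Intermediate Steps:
$\left(-299 + g\right) \left(-235\right) = \left(-299 + 481\right) \left(-235\right) = 182 \left(-235\right) = -42770$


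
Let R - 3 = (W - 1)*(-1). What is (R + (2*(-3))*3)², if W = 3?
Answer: 289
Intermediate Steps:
R = 1 (R = 3 + (3 - 1)*(-1) = 3 + 2*(-1) = 3 - 2 = 1)
(R + (2*(-3))*3)² = (1 + (2*(-3))*3)² = (1 - 6*3)² = (1 - 18)² = (-17)² = 289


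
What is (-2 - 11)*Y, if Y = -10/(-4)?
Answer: -65/2 ≈ -32.500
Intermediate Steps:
Y = 5/2 (Y = -10*(-1/4) = 5/2 ≈ 2.5000)
(-2 - 11)*Y = (-2 - 11)*(5/2) = -13*5/2 = -65/2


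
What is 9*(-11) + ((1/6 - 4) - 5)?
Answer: -647/6 ≈ -107.83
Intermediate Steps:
9*(-11) + ((1/6 - 4) - 5) = -99 + ((⅙ - 4) - 5) = -99 + (-23/6 - 5) = -99 - 53/6 = -647/6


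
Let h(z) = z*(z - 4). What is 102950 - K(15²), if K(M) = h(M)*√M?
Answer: -642925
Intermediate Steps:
h(z) = z*(-4 + z)
K(M) = M^(3/2)*(-4 + M) (K(M) = (M*(-4 + M))*√M = M^(3/2)*(-4 + M))
102950 - K(15²) = 102950 - (15²)^(3/2)*(-4 + 15²) = 102950 - 225^(3/2)*(-4 + 225) = 102950 - 3375*221 = 102950 - 1*745875 = 102950 - 745875 = -642925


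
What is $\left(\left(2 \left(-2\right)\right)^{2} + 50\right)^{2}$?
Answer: $4356$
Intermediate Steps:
$\left(\left(2 \left(-2\right)\right)^{2} + 50\right)^{2} = \left(\left(-4\right)^{2} + 50\right)^{2} = \left(16 + 50\right)^{2} = 66^{2} = 4356$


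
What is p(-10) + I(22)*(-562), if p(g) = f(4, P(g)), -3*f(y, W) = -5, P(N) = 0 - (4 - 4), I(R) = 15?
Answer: -25285/3 ≈ -8428.3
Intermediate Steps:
P(N) = 0 (P(N) = 0 - 1*0 = 0 + 0 = 0)
f(y, W) = 5/3 (f(y, W) = -1/3*(-5) = 5/3)
p(g) = 5/3
p(-10) + I(22)*(-562) = 5/3 + 15*(-562) = 5/3 - 8430 = -25285/3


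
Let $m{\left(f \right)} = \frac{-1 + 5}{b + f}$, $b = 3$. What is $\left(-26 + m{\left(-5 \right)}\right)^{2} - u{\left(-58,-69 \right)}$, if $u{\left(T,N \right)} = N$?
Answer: $853$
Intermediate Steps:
$m{\left(f \right)} = \frac{4}{3 + f}$ ($m{\left(f \right)} = \frac{-1 + 5}{3 + f} = \frac{4}{3 + f}$)
$\left(-26 + m{\left(-5 \right)}\right)^{2} - u{\left(-58,-69 \right)} = \left(-26 + \frac{4}{3 - 5}\right)^{2} - -69 = \left(-26 + \frac{4}{-2}\right)^{2} + 69 = \left(-26 + 4 \left(- \frac{1}{2}\right)\right)^{2} + 69 = \left(-26 - 2\right)^{2} + 69 = \left(-28\right)^{2} + 69 = 784 + 69 = 853$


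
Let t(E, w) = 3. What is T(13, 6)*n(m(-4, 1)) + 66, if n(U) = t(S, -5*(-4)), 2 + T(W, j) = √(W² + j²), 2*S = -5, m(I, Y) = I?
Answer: 60 + 3*√205 ≈ 102.95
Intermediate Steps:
S = -5/2 (S = (½)*(-5) = -5/2 ≈ -2.5000)
T(W, j) = -2 + √(W² + j²)
n(U) = 3
T(13, 6)*n(m(-4, 1)) + 66 = (-2 + √(13² + 6²))*3 + 66 = (-2 + √(169 + 36))*3 + 66 = (-2 + √205)*3 + 66 = (-6 + 3*√205) + 66 = 60 + 3*√205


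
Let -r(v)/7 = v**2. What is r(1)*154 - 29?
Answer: -1107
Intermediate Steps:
r(v) = -7*v**2
r(1)*154 - 29 = -7*1**2*154 - 29 = -7*1*154 - 29 = -7*154 - 29 = -1078 - 29 = -1107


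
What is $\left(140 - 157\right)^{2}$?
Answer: $289$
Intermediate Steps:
$\left(140 - 157\right)^{2} = \left(-17\right)^{2} = 289$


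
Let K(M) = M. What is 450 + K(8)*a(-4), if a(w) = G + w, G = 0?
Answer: 418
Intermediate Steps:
a(w) = w (a(w) = 0 + w = w)
450 + K(8)*a(-4) = 450 + 8*(-4) = 450 - 32 = 418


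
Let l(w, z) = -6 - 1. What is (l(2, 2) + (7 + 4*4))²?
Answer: 256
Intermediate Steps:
l(w, z) = -7
(l(2, 2) + (7 + 4*4))² = (-7 + (7 + 4*4))² = (-7 + (7 + 16))² = (-7 + 23)² = 16² = 256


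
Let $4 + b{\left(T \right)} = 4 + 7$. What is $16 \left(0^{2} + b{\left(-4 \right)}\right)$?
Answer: $112$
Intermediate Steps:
$b{\left(T \right)} = 7$ ($b{\left(T \right)} = -4 + \left(4 + 7\right) = -4 + 11 = 7$)
$16 \left(0^{2} + b{\left(-4 \right)}\right) = 16 \left(0^{2} + 7\right) = 16 \left(0 + 7\right) = 16 \cdot 7 = 112$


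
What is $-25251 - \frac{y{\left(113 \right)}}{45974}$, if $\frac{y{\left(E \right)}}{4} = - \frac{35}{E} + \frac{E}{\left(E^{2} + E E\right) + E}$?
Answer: $- \frac{14888987933123}{589639537} \approx -25251.0$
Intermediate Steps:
$y{\left(E \right)} = - \frac{140}{E} + \frac{4 E}{E + 2 E^{2}}$ ($y{\left(E \right)} = 4 \left(- \frac{35}{E} + \frac{E}{\left(E^{2} + E E\right) + E}\right) = 4 \left(- \frac{35}{E} + \frac{E}{\left(E^{2} + E^{2}\right) + E}\right) = 4 \left(- \frac{35}{E} + \frac{E}{2 E^{2} + E}\right) = 4 \left(- \frac{35}{E} + \frac{E}{E + 2 E^{2}}\right) = - \frac{140}{E} + \frac{4 E}{E + 2 E^{2}}$)
$-25251 - \frac{y{\left(113 \right)}}{45974} = -25251 - \frac{4 \cdot \frac{1}{113} \frac{1}{1 + 2 \cdot 113} \left(-35 - 7797\right)}{45974} = -25251 - 4 \cdot \frac{1}{113} \frac{1}{1 + 226} \left(-35 - 7797\right) \frac{1}{45974} = -25251 - 4 \cdot \frac{1}{113} \cdot \frac{1}{227} \left(-7832\right) \frac{1}{45974} = -25251 - \left(- \frac{31328}{25651}\right) \frac{1}{45974} = -25251 - - \frac{15664}{589639537} = -25251 + \frac{15664}{589639537} = - \frac{14888987933123}{589639537}$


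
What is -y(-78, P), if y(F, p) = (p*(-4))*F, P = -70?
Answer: 21840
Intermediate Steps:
y(F, p) = -4*F*p (y(F, p) = (-4*p)*F = -4*F*p)
-y(-78, P) = -(-4)*(-78)*(-70) = -1*(-21840) = 21840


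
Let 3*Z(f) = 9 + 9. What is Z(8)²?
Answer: 36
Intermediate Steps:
Z(f) = 6 (Z(f) = (9 + 9)/3 = (⅓)*18 = 6)
Z(8)² = 6² = 36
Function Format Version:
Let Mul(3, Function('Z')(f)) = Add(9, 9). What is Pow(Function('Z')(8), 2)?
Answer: 36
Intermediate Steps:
Function('Z')(f) = 6 (Function('Z')(f) = Mul(Rational(1, 3), Add(9, 9)) = Mul(Rational(1, 3), 18) = 6)
Pow(Function('Z')(8), 2) = Pow(6, 2) = 36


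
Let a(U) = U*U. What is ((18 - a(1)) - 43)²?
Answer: 676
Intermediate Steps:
a(U) = U²
((18 - a(1)) - 43)² = ((18 - 1*1²) - 43)² = ((18 - 1*1) - 43)² = ((18 - 1) - 43)² = (17 - 43)² = (-26)² = 676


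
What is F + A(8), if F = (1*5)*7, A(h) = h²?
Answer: 99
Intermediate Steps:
F = 35 (F = 5*7 = 35)
F + A(8) = 35 + 8² = 35 + 64 = 99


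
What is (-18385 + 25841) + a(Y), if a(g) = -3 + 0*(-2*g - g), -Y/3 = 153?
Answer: 7453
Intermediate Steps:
Y = -459 (Y = -3*153 = -459)
a(g) = -3 (a(g) = -3 + 0*(-3*g) = -3 + 0 = -3)
(-18385 + 25841) + a(Y) = (-18385 + 25841) - 3 = 7456 - 3 = 7453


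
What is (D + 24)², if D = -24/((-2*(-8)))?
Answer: 2025/4 ≈ 506.25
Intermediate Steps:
D = -3/2 (D = -24/16 = -24*1/16 = -3/2 ≈ -1.5000)
(D + 24)² = (-3/2 + 24)² = (45/2)² = 2025/4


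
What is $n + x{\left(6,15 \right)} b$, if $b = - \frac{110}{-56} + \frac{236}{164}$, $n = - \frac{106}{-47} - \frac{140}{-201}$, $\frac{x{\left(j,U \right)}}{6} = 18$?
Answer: $\frac{1004557865}{2711289} \approx 370.51$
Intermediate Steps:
$x{\left(j,U \right)} = 108$ ($x{\left(j,U \right)} = 6 \cdot 18 = 108$)
$n = \frac{27886}{9447}$ ($n = \left(-106\right) \left(- \frac{1}{47}\right) - - \frac{140}{201} = \frac{106}{47} + \frac{140}{201} = \frac{27886}{9447} \approx 2.9518$)
$b = \frac{3907}{1148}$ ($b = \left(-110\right) \left(- \frac{1}{56}\right) + 236 \cdot \frac{1}{164} = \frac{55}{28} + \frac{59}{41} = \frac{3907}{1148} \approx 3.4033$)
$n + x{\left(6,15 \right)} b = \frac{27886}{9447} + 108 \cdot \frac{3907}{1148} = \frac{27886}{9447} + \frac{105489}{287} = \frac{1004557865}{2711289}$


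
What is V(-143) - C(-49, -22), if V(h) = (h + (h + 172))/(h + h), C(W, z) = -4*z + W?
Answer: -5520/143 ≈ -38.601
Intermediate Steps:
C(W, z) = W - 4*z
V(h) = (172 + 2*h)/(2*h) (V(h) = (h + (172 + h))/((2*h)) = (172 + 2*h)*(1/(2*h)) = (172 + 2*h)/(2*h))
V(-143) - C(-49, -22) = (86 - 143)/(-143) - (-49 - 4*(-22)) = -1/143*(-57) - (-49 + 88) = 57/143 - 1*39 = 57/143 - 39 = -5520/143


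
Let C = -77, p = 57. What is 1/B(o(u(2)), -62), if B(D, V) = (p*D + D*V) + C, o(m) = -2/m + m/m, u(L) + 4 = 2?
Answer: -1/87 ≈ -0.011494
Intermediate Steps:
u(L) = -2 (u(L) = -4 + 2 = -2)
o(m) = 1 - 2/m (o(m) = -2/m + 1 = 1 - 2/m)
B(D, V) = -77 + 57*D + D*V (B(D, V) = (57*D + D*V) - 77 = -77 + 57*D + D*V)
1/B(o(u(2)), -62) = 1/(-77 + 57*((-2 - 2)/(-2)) + ((-2 - 2)/(-2))*(-62)) = 1/(-77 + 57*(-½*(-4)) - ½*(-4)*(-62)) = 1/(-77 + 57*2 + 2*(-62)) = 1/(-77 + 114 - 124) = 1/(-87) = -1/87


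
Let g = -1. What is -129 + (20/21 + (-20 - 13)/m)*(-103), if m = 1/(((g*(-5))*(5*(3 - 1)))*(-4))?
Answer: -14280569/21 ≈ -6.8003e+5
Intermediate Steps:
m = -1/200 (m = 1/(((-1*(-5))*(5*(3 - 1)))*(-4)) = 1/((5*(5*2))*(-4)) = 1/((5*10)*(-4)) = 1/(50*(-4)) = 1/(-200) = -1/200 ≈ -0.0050000)
-129 + (20/21 + (-20 - 13)/m)*(-103) = -129 + (20/21 + (-20 - 13)/(-1/200))*(-103) = -129 + (20*(1/21) - 33*(-200))*(-103) = -129 + (20/21 + 6600)*(-103) = -129 + (138620/21)*(-103) = -129 - 14277860/21 = -14280569/21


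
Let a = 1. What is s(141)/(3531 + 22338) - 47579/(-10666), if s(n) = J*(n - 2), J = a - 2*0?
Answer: 1232303725/275918754 ≈ 4.4662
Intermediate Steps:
J = 1 (J = 1 - 2*0 = 1 + 0 = 1)
s(n) = -2 + n (s(n) = 1*(n - 2) = 1*(-2 + n) = -2 + n)
s(141)/(3531 + 22338) - 47579/(-10666) = (-2 + 141)/(3531 + 22338) - 47579/(-10666) = 139/25869 - 47579*(-1/10666) = 139*(1/25869) + 47579/10666 = 139/25869 + 47579/10666 = 1232303725/275918754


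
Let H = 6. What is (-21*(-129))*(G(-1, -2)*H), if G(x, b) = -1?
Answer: -16254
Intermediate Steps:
(-21*(-129))*(G(-1, -2)*H) = (-21*(-129))*(-1*6) = 2709*(-6) = -16254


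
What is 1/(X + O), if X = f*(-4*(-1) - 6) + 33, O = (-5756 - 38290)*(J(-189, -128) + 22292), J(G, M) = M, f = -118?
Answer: -1/976235275 ≈ -1.0243e-9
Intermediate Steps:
O = -976235544 (O = (-5756 - 38290)*(-128 + 22292) = -44046*22164 = -976235544)
X = 269 (X = -118*(-4*(-1) - 6) + 33 = -118*(4 - 6) + 33 = -118*(-2) + 33 = 236 + 33 = 269)
1/(X + O) = 1/(269 - 976235544) = 1/(-976235275) = -1/976235275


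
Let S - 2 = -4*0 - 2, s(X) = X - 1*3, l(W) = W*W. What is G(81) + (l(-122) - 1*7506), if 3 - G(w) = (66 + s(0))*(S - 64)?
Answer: 11413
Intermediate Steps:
l(W) = W**2
s(X) = -3 + X (s(X) = X - 3 = -3 + X)
S = 0 (S = 2 + (-4*0 - 2) = 2 + (0 - 2) = 2 - 2 = 0)
G(w) = 4035 (G(w) = 3 - (66 + (-3 + 0))*(0 - 64) = 3 - (66 - 3)*(-64) = 3 - 63*(-64) = 3 - 1*(-4032) = 3 + 4032 = 4035)
G(81) + (l(-122) - 1*7506) = 4035 + ((-122)**2 - 1*7506) = 4035 + (14884 - 7506) = 4035 + 7378 = 11413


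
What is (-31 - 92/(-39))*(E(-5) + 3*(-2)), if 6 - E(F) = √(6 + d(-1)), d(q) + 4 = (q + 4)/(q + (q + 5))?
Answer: 1117*√3/39 ≈ 49.608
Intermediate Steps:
d(q) = -4 + (4 + q)/(5 + 2*q) (d(q) = -4 + (q + 4)/(q + (q + 5)) = -4 + (4 + q)/(q + (5 + q)) = -4 + (4 + q)/(5 + 2*q))
E(F) = 6 - √3 (E(F) = 6 - √(6 + (-16 - 7*(-1))/(5 + 2*(-1))) = 6 - √(6 + (-16 + 7)/(5 - 2)) = 6 - √(6 - 9/3) = 6 - √(6 + (⅓)*(-9)) = 6 - √(6 - 3) = 6 - √3)
(-31 - 92/(-39))*(E(-5) + 3*(-2)) = (-31 - 92/(-39))*((6 - √3) + 3*(-2)) = (-31 - 92*(-1/39))*((6 - √3) - 6) = (-31 + 92/39)*(-√3) = -(-1117)*√3/39 = 1117*√3/39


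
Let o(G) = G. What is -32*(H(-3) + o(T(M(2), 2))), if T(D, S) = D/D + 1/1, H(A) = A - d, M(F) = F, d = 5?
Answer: 192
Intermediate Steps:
H(A) = -5 + A (H(A) = A - 1*5 = A - 5 = -5 + A)
T(D, S) = 2 (T(D, S) = 1 + 1*1 = 1 + 1 = 2)
-32*(H(-3) + o(T(M(2), 2))) = -32*((-5 - 3) + 2) = -32*(-8 + 2) = -32*(-6) = 192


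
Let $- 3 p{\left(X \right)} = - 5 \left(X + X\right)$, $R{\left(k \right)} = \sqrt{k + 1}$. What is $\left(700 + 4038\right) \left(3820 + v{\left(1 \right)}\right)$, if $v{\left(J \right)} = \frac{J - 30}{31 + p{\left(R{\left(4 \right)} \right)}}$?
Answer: $\frac{5084542058}{281} + \frac{142140 \sqrt{5}}{281} \approx 1.8096 \cdot 10^{7}$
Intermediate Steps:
$R{\left(k \right)} = \sqrt{1 + k}$
$p{\left(X \right)} = \frac{10 X}{3}$ ($p{\left(X \right)} = - \frac{\left(-5\right) \left(X + X\right)}{3} = - \frac{\left(-5\right) 2 X}{3} = - \frac{\left(-10\right) X}{3} = \frac{10 X}{3}$)
$v{\left(J \right)} = \frac{-30 + J}{31 + \frac{10 \sqrt{5}}{3}}$ ($v{\left(J \right)} = \frac{J - 30}{31 + \frac{10 \sqrt{1 + 4}}{3}} = \frac{-30 + J}{31 + \frac{10 \sqrt{5}}{3}}$)
$\left(700 + 4038\right) \left(3820 + v{\left(1 \right)}\right) = \left(700 + 4038\right) \left(3820 + \frac{-30 + 1}{31 + \frac{10 \sqrt{5}}{3}}\right) = 4738 \left(3820 + \frac{1}{31 + \frac{10 \sqrt{5}}{3}} \left(-29\right)\right) = 4738 \left(3820 - \frac{29}{31 + \frac{10 \sqrt{5}}{3}}\right) = 18099160 - \frac{137402}{31 + \frac{10 \sqrt{5}}{3}}$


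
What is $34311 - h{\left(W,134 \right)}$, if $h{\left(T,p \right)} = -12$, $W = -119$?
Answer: $34323$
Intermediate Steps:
$34311 - h{\left(W,134 \right)} = 34311 - -12 = 34311 + 12 = 34323$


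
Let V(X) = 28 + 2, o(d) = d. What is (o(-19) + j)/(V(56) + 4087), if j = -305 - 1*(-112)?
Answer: -212/4117 ≈ -0.051494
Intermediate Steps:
V(X) = 30
j = -193 (j = -305 + 112 = -193)
(o(-19) + j)/(V(56) + 4087) = (-19 - 193)/(30 + 4087) = -212/4117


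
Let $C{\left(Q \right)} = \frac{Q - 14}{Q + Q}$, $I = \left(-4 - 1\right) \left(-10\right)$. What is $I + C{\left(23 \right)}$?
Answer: $\frac{2309}{46} \approx 50.196$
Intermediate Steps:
$I = 50$ ($I = \left(-5\right) \left(-10\right) = 50$)
$C{\left(Q \right)} = \frac{-14 + Q}{2 Q}$
$I + C{\left(23 \right)} = 50 + \frac{-14 + 23}{2 \cdot 23} = 50 + \frac{1}{2} \cdot \frac{1}{23} \cdot 9 = 50 + \frac{9}{46} = \frac{2309}{46}$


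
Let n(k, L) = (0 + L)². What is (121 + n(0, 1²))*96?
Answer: 11712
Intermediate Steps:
n(k, L) = L²
(121 + n(0, 1²))*96 = (121 + (1²)²)*96 = (121 + 1²)*96 = (121 + 1)*96 = 122*96 = 11712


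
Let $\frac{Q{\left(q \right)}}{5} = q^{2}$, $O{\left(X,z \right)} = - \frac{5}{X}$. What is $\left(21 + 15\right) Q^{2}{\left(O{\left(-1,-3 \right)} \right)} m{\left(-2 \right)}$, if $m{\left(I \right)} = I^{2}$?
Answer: $2250000$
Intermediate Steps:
$Q{\left(q \right)} = 5 q^{2}$
$\left(21 + 15\right) Q^{2}{\left(O{\left(-1,-3 \right)} \right)} m{\left(-2 \right)} = \left(21 + 15\right) \left(5 \left(- \frac{5}{-1}\right)^{2}\right)^{2} \left(-2\right)^{2} = 36 \left(5 \left(\left(-5\right) \left(-1\right)\right)^{2}\right)^{2} \cdot 4 = 36 \left(5 \cdot 5^{2}\right)^{2} \cdot 4 = 36 \left(5 \cdot 25\right)^{2} \cdot 4 = 36 \cdot 125^{2} \cdot 4 = 36 \cdot 15625 \cdot 4 = 562500 \cdot 4 = 2250000$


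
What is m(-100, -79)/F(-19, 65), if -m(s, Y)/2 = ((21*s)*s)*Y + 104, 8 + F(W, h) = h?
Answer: 33179792/57 ≈ 5.8210e+5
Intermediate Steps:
F(W, h) = -8 + h
m(s, Y) = -208 - 42*Y*s² (m(s, Y) = -2*(((21*s)*s)*Y + 104) = -2*((21*s²)*Y + 104) = -2*(21*Y*s² + 104) = -2*(104 + 21*Y*s²) = -208 - 42*Y*s²)
m(-100, -79)/F(-19, 65) = (-208 - 42*(-79)*(-100)²)/(-8 + 65) = (-208 - 42*(-79)*10000)/57 = (-208 + 33180000)*(1/57) = 33179792*(1/57) = 33179792/57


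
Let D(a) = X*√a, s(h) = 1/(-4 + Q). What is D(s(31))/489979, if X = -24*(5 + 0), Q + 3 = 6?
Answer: -120*I/489979 ≈ -0.00024491*I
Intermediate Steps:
Q = 3 (Q = -3 + 6 = 3)
s(h) = -1 (s(h) = 1/(-4 + 3) = 1/(-1) = -1)
X = -120 (X = -24*5 = -120)
D(a) = -120*√a
D(s(31))/489979 = -120*I/489979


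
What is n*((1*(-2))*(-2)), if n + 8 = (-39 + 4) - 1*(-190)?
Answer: 588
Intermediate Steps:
n = 147 (n = -8 + ((-39 + 4) - 1*(-190)) = -8 + (-35 + 190) = -8 + 155 = 147)
n*((1*(-2))*(-2)) = 147*((1*(-2))*(-2)) = 147*(-2*(-2)) = 147*4 = 588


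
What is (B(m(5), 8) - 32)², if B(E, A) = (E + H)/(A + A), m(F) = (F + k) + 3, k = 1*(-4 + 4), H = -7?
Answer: 261121/256 ≈ 1020.0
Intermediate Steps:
k = 0 (k = 1*0 = 0)
m(F) = 3 + F (m(F) = (F + 0) + 3 = F + 3 = 3 + F)
B(E, A) = (-7 + E)/(2*A) (B(E, A) = (E - 7)/(A + A) = (-7 + E)/((2*A)) = (-7 + E)*(1/(2*A)) = (-7 + E)/(2*A))
(B(m(5), 8) - 32)² = ((½)*(-7 + (3 + 5))/8 - 32)² = ((½)*(⅛)*(-7 + 8) - 32)² = ((½)*(⅛)*1 - 32)² = (1/16 - 32)² = (-511/16)² = 261121/256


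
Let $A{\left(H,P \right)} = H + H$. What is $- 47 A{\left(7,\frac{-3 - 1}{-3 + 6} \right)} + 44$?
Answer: $-614$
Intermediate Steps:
$A{\left(H,P \right)} = 2 H$
$- 47 A{\left(7,\frac{-3 - 1}{-3 + 6} \right)} + 44 = - 47 \cdot 2 \cdot 7 + 44 = \left(-47\right) 14 + 44 = -658 + 44 = -614$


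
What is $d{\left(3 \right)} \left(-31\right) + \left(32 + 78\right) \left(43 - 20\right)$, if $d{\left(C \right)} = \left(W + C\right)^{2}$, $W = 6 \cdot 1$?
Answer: $19$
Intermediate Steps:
$W = 6$
$d{\left(C \right)} = \left(6 + C\right)^{2}$
$d{\left(3 \right)} \left(-31\right) + \left(32 + 78\right) \left(43 - 20\right) = \left(6 + 3\right)^{2} \left(-31\right) + \left(32 + 78\right) \left(43 - 20\right) = 9^{2} \left(-31\right) + 110 \cdot 23 = 81 \left(-31\right) + 2530 = -2511 + 2530 = 19$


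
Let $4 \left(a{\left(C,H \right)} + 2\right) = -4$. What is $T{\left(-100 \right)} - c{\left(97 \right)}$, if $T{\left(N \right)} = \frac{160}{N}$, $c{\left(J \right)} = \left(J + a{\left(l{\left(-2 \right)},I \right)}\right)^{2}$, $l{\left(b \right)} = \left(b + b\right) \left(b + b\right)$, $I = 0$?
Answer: $- \frac{44188}{5} \approx -8837.6$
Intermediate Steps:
$l{\left(b \right)} = 4 b^{2}$ ($l{\left(b \right)} = 2 b 2 b = 4 b^{2}$)
$a{\left(C,H \right)} = -3$ ($a{\left(C,H \right)} = -2 + \frac{1}{4} \left(-4\right) = -2 - 1 = -3$)
$c{\left(J \right)} = \left(-3 + J\right)^{2}$ ($c{\left(J \right)} = \left(J - 3\right)^{2} = \left(-3 + J\right)^{2}$)
$T{\left(-100 \right)} - c{\left(97 \right)} = \frac{160}{-100} - \left(-3 + 97\right)^{2} = 160 \left(- \frac{1}{100}\right) - 94^{2} = - \frac{8}{5} - 8836 = - \frac{44188}{5}$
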